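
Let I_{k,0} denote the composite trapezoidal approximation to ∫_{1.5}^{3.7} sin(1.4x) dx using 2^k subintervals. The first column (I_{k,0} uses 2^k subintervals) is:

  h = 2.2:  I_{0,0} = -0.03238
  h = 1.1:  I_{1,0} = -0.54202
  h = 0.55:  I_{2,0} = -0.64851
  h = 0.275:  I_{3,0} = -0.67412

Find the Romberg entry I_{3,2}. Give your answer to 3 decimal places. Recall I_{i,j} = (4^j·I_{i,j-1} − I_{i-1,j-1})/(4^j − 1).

-0.683

Richardson extrapolation on the trapezoidal column (denominator 4−1=3):
I_{2,1} = (4·(-0.64851) − (-0.54202)) / 3 = -0.68401
I_{3,1} = -0.67412 + (-0.67412 − (-0.64851))/3 = -0.68266
I_{3,2} = -0.68266 + (-0.68266 − (-0.68401))/15 = -0.68257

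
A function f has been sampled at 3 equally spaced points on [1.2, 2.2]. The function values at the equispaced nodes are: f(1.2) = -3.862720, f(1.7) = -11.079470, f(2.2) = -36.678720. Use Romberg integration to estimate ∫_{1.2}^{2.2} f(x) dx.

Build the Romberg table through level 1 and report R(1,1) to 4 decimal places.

-14.1432

R(0,0) (trapezoid, 1 panel, h=1.0000): -20.270720
R(1,0) (trapezoid, 2 panels, h=0.5000): -15.675095
R(1,1) = -15.675095 + (-15.675095 − (-20.270720))/3 = -14.143220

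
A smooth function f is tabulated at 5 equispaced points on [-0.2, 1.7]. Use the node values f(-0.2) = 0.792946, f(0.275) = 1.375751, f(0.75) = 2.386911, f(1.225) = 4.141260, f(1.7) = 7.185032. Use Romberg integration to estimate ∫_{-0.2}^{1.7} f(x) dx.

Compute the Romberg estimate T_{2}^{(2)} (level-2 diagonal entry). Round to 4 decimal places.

T_{0}^{(0)} (trapezoid, 1 panel, h=1.9000): 7.579079
T_{1}^{(0)} (trapezoid, 2 panels, h=0.9500): 6.057105
T_{2}^{(0)} (trapezoid, 4 panels, h=0.4750): 5.649133
T_{1}^{(1)} = 6.057105 + (6.057105 − 7.579079)/3 = 5.549780
T_{2}^{(1)} = 5.649133 + (5.649133 − 6.057105)/3 = 5.513142
T_{2}^{(2)} = 5.513142 + (5.513142 − 5.549780)/15 = 5.510699

5.5107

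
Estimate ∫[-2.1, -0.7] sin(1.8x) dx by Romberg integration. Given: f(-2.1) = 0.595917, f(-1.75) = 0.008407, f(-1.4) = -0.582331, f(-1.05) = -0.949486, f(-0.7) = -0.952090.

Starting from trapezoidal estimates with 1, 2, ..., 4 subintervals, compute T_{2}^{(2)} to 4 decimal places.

T_{0}^{(0)} (trapezoid, 1 panel, h=1.4000): -0.249321
T_{1}^{(0)} (trapezoid, 2 panels, h=0.7000): -0.532292
T_{2}^{(0)} (trapezoid, 4 panels, h=0.3500): -0.595524
T_{1}^{(1)} = -0.532292 + (-0.532292 − (-0.249321))/3 = -0.626616
T_{2}^{(1)} = -0.595524 + (-0.595524 − (-0.532292))/3 = -0.616601
T_{2}^{(2)} = -0.616601 + (-0.616601 − (-0.626616))/15 = -0.615933

-0.6159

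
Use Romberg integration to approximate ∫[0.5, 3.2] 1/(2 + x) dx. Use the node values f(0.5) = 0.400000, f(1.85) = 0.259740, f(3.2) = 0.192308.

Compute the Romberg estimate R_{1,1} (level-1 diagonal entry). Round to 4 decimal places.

R_{0,0} (trapezoid, 1 panel, h=2.7000): 0.799616
R_{1,0} (trapezoid, 2 panels, h=1.3500): 0.750457
R_{1,1} = 0.750457 + (0.750457 − 0.799616)/3 = 0.734071

0.7341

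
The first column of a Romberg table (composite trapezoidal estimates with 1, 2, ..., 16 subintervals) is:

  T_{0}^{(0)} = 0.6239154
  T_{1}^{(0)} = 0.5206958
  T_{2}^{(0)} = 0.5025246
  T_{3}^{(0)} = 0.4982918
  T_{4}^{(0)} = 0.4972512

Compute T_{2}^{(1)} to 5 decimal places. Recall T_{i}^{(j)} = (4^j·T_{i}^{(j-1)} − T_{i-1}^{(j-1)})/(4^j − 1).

0.49647

Richardson extrapolation on the trapezoidal column (denominator 4−1=3):
T_{2}^{(1)} = 0.5025246 + (0.5025246 − 0.5206958)/3 = 0.4964675
(Column j=1 coincides with Simpson's rule on the same nodes.)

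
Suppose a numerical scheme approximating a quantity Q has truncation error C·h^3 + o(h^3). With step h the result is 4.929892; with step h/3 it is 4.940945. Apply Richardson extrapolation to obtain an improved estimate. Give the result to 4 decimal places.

The leading error scales as h^3; refining by a factor of 3 reduces it by 3^3 = 27.
Extrapolated value = (27·A(h/3) − A(h)) / (27 − 1)
= (27·4.940945 − 4.929892) / 26
= 128.475623 / 26 = 4.941370

4.9414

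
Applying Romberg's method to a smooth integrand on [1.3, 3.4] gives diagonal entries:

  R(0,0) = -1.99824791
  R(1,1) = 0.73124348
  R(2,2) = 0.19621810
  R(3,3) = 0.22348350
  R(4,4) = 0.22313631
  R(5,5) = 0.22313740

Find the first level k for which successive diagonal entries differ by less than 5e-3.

|R(1,1) − R(0,0)| = 2.72949139 ≥ 5e-3
|R(2,2) − R(1,1)| = 0.53502538 ≥ 5e-3
|R(3,3) − R(2,2)| = 0.02726540 ≥ 5e-3
|R(4,4) − R(3,3)| = 0.00034719 < 5e-3

k = 4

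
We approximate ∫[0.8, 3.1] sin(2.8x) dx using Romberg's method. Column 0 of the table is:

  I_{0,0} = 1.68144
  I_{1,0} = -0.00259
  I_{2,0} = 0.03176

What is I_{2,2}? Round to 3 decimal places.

0.084

Richardson extrapolation on the trapezoidal column (denominator 4−1=3):
I_{1,1} = -0.00259 + (-0.00259 − 1.68144)/3 = -0.56393
I_{2,1} = 0.03176 + (0.03176 − (-0.00259))/3 = 0.04321
I_{2,2} = 0.04321 + (0.04321 − (-0.56393))/15 = 0.08369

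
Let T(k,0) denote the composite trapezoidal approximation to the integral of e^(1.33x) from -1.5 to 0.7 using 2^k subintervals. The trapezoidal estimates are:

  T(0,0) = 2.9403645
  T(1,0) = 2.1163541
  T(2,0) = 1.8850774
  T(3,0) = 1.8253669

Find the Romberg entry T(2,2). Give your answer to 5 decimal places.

1.80574

Richardson extrapolation on the trapezoidal column (denominator 4−1=3):
T(1,1) = 2.1163541 + (2.1163541 − 2.9403645)/3 = 1.8416840
T(2,1) = 1.8850774 + (1.8850774 − 2.1163541)/3 = 1.8079852
T(2,2) = 1.8079852 + (1.8079852 − 1.8416840)/15 = 1.8057386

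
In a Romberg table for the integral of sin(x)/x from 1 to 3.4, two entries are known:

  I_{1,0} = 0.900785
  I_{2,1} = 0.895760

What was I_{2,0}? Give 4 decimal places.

0.8970

From I_{2,1} = (4·I_{2,0} − I_{1,0})/3, solve for I_{2,0}:
4·I_{2,0} = 3·0.895760 + 0.900785 = 3.588065
I_{2,0} = 0.897016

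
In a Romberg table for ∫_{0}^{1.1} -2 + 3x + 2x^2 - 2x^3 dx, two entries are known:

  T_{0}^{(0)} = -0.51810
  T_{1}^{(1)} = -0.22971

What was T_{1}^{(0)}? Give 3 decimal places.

From T_{1}^{(1)} = (4·T_{1}^{(0)} − T_{0}^{(0)})/3, solve for T_{1}^{(0)}:
4·T_{1}^{(0)} = 3·(-0.22971) + (-0.51810) = -1.20723
T_{1}^{(0)} = -0.30181

-0.302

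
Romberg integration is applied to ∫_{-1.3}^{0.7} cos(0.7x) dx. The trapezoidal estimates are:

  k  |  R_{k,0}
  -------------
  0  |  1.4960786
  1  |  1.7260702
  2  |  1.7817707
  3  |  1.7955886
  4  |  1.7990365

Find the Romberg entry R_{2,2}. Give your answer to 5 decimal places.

R_{1,1} = (4·1.7260702 − 1.4960786) / 3 = 1.8027341
R_{2,1} = (4·1.7817707 − 1.7260702) / 3 = 1.8003375
R_{2,2} = 1.8003375 + (1.8003375 − 1.8027341)/15 = 1.8001777

1.80018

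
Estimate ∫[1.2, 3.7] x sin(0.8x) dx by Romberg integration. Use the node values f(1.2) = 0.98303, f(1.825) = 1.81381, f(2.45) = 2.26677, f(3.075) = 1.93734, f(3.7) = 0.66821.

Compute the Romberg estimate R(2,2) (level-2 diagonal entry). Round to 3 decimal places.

R(0,0) (trapezoid, 1 panel, h=2.5000): 2.06405
R(1,0) (trapezoid, 2 panels, h=1.2500): 3.86549
R(2,0) (trapezoid, 4 panels, h=0.6250): 4.27721
R(1,1) = 3.86549 + (3.86549 − 2.06405)/3 = 4.46597
R(2,1) = 4.27721 + (4.27721 − 3.86549)/3 = 4.41445
R(2,2) = 4.41445 + (4.41445 − 4.46597)/15 = 4.41102

4.411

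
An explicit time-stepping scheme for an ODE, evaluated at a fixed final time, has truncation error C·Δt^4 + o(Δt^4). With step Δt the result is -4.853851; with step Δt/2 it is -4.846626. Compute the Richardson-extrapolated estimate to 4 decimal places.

-4.8461

Extrapolated value = (16·A(Δt/2) − A(Δt)) / (16 − 1)
= (16·(-4.846626) − (-4.853851)) / 15
= -72.692165 / 15 = -4.846144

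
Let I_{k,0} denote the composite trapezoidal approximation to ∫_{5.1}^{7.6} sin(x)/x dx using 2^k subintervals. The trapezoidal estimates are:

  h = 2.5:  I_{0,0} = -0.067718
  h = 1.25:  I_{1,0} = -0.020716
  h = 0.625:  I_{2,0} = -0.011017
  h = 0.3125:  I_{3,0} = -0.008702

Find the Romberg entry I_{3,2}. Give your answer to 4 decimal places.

I_{2,1} = (4·(-0.011017) − (-0.020716)) / 3 = -0.007784
I_{3,1} = -0.008702 + (-0.008702 − (-0.011017))/3 = -0.007930
I_{3,2} = (16·(-0.007930) − (-0.007784)) / 15 = -0.007940
(Column j=1 coincides with Simpson's rule on the same nodes.)

-0.0079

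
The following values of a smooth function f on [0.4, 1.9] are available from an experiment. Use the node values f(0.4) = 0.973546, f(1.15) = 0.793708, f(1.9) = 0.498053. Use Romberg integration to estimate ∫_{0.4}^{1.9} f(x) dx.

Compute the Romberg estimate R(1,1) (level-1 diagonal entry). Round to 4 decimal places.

R(0,0) (trapezoid, 1 panel, h=1.5000): 1.103699
R(1,0) (trapezoid, 2 panels, h=0.7500): 1.147131
R(1,1) = 1.147131 + (1.147131 − 1.103699)/3 = 1.161608

1.1616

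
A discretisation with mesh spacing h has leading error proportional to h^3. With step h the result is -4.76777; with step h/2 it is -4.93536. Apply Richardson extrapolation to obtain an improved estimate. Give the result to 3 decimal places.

-4.959

Extrapolated value = (8·A(h/2) − A(h)) / (8 − 1)
= (8·(-4.93536) − (-4.76777)) / 7
= -34.71511 / 7 = -4.95930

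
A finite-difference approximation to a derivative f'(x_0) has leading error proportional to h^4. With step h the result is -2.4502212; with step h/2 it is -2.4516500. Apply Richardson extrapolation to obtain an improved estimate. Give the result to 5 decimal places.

The leading error scales as h^4; refining by a factor of 2 reduces it by 2^4 = 16.
Extrapolated value = (16·A(h/2) − A(h)) / (16 − 1)
= (16·(-2.4516500) − (-2.4502212)) / 15
= -36.7761788 / 15 = -2.4517453

-2.45175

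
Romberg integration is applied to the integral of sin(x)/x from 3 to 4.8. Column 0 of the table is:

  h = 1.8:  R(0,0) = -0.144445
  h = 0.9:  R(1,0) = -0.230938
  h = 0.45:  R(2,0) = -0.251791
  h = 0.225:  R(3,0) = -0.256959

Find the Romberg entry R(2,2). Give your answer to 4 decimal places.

Richardson extrapolation on the trapezoidal column (denominator 4−1=3):
R(1,1) = -0.230938 + (-0.230938 − (-0.144445))/3 = -0.259769
R(2,1) = -0.251791 + (-0.251791 − (-0.230938))/3 = -0.258742
R(2,2) = (16·(-0.258742) − (-0.259769)) / 15 = -0.258674
(Column j=1 coincides with Simpson's rule on the same nodes.)

-0.2587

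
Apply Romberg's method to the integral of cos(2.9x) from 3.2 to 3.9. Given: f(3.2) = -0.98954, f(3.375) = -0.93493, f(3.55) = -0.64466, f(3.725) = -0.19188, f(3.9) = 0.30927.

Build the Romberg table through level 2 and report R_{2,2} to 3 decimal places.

R_{0,0} (trapezoid, 1 panel, h=0.7000): -0.23809
R_{1,0} (trapezoid, 2 panels, h=0.3500): -0.34468
R_{2,0} (trapezoid, 4 panels, h=0.1750): -0.36953
R_{1,1} = -0.34468 + (-0.34468 − (-0.23809))/3 = -0.38021
R_{2,1} = -0.36953 + (-0.36953 − (-0.34468))/3 = -0.37781
R_{2,2} = -0.37781 + (-0.37781 − (-0.38021))/15 = -0.37765

-0.378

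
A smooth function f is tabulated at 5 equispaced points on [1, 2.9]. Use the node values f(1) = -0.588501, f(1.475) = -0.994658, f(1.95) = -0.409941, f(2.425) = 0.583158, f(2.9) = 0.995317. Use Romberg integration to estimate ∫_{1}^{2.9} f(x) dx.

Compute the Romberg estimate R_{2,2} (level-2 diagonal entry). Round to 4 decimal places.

-0.3217

R_{0,0} (trapezoid, 1 panel, h=1.9000): 0.386475
R_{1,0} (trapezoid, 2 panels, h=0.9500): -0.196206
R_{2,0} (trapezoid, 4 panels, h=0.4750): -0.293566
R_{1,1} = -0.196206 + (-0.196206 − 0.386475)/3 = -0.390433
R_{2,1} = -0.293566 + (-0.293566 − (-0.196206))/3 = -0.326019
R_{2,2} = -0.326019 + (-0.326019 − (-0.390433))/15 = -0.321725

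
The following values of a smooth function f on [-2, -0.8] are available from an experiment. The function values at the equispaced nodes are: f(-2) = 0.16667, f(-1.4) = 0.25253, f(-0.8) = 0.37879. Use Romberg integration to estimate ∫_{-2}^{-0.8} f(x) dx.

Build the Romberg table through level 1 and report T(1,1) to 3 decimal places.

0.311

T(0,0) (trapezoid, 1 panel, h=1.2000): 0.32728
T(1,0) (trapezoid, 2 panels, h=0.6000): 0.31516
T(1,1) = 0.31516 + (0.31516 − 0.32728)/3 = 0.31112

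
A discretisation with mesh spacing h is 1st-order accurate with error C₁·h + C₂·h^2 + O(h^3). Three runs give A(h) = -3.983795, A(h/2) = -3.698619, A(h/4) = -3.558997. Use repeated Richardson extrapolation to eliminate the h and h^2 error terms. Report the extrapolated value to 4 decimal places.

-3.4214

First eliminate the h term (factor 2^1 = 2):
  B₁ = (2·(-3.698619) − (-3.983795))/1 = -3.413443
  B₂ = (2·(-3.558997) − (-3.698619))/1 = -3.419375
Then eliminate the h^2 term (factor 2^2 = 4):
  (4·(-3.419375) − (-3.413443))/3 = -3.421352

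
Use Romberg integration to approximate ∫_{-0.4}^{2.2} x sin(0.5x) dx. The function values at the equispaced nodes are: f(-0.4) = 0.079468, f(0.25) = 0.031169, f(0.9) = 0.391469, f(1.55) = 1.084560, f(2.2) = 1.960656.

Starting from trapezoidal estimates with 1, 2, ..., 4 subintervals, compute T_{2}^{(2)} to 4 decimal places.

1.5797

T_{0}^{(0)} (trapezoid, 1 panel, h=2.6000): 2.652161
T_{1}^{(0)} (trapezoid, 2 panels, h=1.3000): 1.834990
T_{2}^{(0)} (trapezoid, 4 panels, h=0.6500): 1.642719
T_{1}^{(1)} = 1.834990 + (1.834990 − 2.652161)/3 = 1.562600
T_{2}^{(1)} = 1.642719 + (1.642719 − 1.834990)/3 = 1.578629
T_{2}^{(2)} = 1.578629 + (1.578629 − 1.562600)/15 = 1.579698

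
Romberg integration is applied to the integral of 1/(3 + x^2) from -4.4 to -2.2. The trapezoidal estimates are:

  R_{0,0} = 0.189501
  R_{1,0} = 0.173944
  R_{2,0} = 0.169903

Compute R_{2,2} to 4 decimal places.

Richardson extrapolation on the trapezoidal column (denominator 4−1=3):
R_{1,1} = (4·0.173944 − 0.189501) / 3 = 0.168758
R_{2,1} = (4·0.169903 − 0.173944) / 3 = 0.168556
R_{2,2} = (16·0.168556 − 0.168758) / 15 = 0.168543

0.1685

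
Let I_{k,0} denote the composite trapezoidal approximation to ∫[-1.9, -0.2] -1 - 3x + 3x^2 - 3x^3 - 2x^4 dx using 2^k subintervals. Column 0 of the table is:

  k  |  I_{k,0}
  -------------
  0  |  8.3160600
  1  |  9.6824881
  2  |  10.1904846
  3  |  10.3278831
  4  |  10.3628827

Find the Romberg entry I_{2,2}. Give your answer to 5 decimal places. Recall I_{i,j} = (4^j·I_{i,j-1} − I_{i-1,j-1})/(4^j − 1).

10.37461

I_{1,1} = (4·9.6824881 − 8.3160600) / 3 = 10.1379641
I_{2,1} = 10.1904846 + (10.1904846 − 9.6824881)/3 = 10.3598168
I_{2,2} = (16·10.3598168 − 10.1379641) / 15 = 10.3746070
(Column j=1 coincides with Simpson's rule on the same nodes.)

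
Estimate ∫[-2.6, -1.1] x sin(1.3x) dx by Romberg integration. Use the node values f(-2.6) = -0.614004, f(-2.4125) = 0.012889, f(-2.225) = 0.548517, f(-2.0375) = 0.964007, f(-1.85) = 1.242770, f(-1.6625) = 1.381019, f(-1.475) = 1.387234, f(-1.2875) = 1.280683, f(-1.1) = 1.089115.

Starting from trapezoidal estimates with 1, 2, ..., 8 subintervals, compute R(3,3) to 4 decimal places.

1.3366

R(0,0) (trapezoid, 1 panel, h=1.5000): 0.356333
R(1,0) (trapezoid, 2 panels, h=0.7500): 1.110244
R(2,0) (trapezoid, 4 panels, h=0.3750): 1.281029
R(3,0) (trapezoid, 8 panels, h=0.1875): 1.322751
R(1,1) = 1.110244 + (1.110244 − 0.356333)/3 = 1.361548
R(2,1) = 1.281029 + (1.281029 − 1.110244)/3 = 1.337957
R(3,1) = 1.322751 + (1.322751 − 1.281029)/3 = 1.336658
R(2,2) = 1.337957 + (1.337957 − 1.361548)/15 = 1.336384
R(3,2) = 1.336658 + (1.336658 − 1.337957)/15 = 1.336571
R(3,3) = 1.336571 + (1.336571 − 1.336384)/63 = 1.336574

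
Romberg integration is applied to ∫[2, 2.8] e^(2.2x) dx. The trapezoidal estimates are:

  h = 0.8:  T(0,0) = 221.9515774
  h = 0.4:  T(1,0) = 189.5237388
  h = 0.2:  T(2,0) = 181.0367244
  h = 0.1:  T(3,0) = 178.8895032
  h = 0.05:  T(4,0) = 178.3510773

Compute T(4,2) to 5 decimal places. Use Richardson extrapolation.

178.17146

Richardson extrapolation on the trapezoidal column (denominator 4−1=3):
T(3,1) = (4·178.8895032 − 181.0367244) / 3 = 178.1737628
T(4,1) = 178.3510773 + (178.3510773 − 178.8895032)/3 = 178.1716020
T(4,2) = (16·178.1716020 − 178.1737628) / 15 = 178.1714579
(Column j=1 coincides with Simpson's rule on the same nodes.)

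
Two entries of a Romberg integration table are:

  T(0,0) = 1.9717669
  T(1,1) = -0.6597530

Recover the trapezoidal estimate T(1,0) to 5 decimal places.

-0.00187

From T(1,1) = (4·T(1,0) − T(0,0))/3, solve for T(1,0):
4·T(1,0) = 3·(-0.6597530) + 1.9717669 = -0.0074921
T(1,0) = -0.0018730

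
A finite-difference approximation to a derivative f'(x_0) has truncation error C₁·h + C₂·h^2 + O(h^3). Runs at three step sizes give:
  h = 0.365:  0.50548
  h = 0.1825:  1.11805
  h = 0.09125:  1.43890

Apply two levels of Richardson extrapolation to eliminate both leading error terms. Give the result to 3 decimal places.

First eliminate the h term (factor 2^1 = 2):
  B₁ = (2·1.11805 − 0.50548)/1 = 1.73062
  B₂ = (2·1.43890 − 1.11805)/1 = 1.75975
Then eliminate the h^2 term (factor 2^2 = 4):
  (4·1.75975 − 1.73062)/3 = 1.76946

1.769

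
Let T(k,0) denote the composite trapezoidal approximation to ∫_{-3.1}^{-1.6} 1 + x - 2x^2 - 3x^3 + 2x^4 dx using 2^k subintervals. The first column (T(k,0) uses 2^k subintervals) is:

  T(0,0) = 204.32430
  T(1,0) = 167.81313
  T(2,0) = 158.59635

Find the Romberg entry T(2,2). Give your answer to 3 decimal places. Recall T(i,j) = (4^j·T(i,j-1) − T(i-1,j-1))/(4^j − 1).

155.516

T(1,1) = 167.81313 + (167.81313 − 204.32430)/3 = 155.64274
T(2,1) = 158.59635 + (158.59635 − 167.81313)/3 = 155.52409
T(2,2) = (16·155.52409 − 155.64274) / 15 = 155.51618
(Column j=1 coincides with Simpson's rule on the same nodes.)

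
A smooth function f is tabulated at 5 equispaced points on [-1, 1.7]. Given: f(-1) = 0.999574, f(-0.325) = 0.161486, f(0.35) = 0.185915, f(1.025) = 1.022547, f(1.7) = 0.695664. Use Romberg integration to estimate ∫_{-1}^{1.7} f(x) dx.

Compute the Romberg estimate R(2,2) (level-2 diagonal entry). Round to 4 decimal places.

1.5596

R(0,0) (trapezoid, 1 panel, h=2.7000): 2.288571
R(1,0) (trapezoid, 2 panels, h=1.3500): 1.395271
R(2,0) (trapezoid, 4 panels, h=0.6750): 1.496858
R(1,1) = 1.395271 + (1.395271 − 2.288571)/3 = 1.097504
R(2,1) = 1.496858 + (1.496858 − 1.395271)/3 = 1.530720
R(2,2) = 1.530720 + (1.530720 − 1.097504)/15 = 1.559601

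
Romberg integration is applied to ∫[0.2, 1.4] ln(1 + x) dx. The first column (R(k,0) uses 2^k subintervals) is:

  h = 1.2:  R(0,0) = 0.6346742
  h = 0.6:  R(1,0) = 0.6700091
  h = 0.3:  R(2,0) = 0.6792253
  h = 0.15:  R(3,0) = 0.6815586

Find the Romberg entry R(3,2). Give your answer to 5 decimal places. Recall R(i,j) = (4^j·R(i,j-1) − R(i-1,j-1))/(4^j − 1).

0.68234

R(2,1) = 0.6792253 + (0.6792253 − 0.6700091)/3 = 0.6822974
R(3,1) = (4·0.6815586 − 0.6792253) / 3 = 0.6823364
R(3,2) = 0.6823364 + (0.6823364 − 0.6822974)/15 = 0.6823390
(Column j=1 coincides with Simpson's rule on the same nodes.)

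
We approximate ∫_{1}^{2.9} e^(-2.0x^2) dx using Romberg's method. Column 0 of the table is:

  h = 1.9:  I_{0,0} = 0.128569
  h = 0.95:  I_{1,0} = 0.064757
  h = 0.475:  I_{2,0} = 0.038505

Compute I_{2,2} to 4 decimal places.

0.0288

I_{1,1} = (4·0.064757 − 0.128569) / 3 = 0.043486
I_{2,1} = 0.038505 + (0.038505 − 0.064757)/3 = 0.029754
I_{2,2} = 0.029754 + (0.029754 − 0.043486)/15 = 0.028839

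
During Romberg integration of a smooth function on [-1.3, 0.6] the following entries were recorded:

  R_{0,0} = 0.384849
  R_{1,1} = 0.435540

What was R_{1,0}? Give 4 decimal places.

From R_{1,1} = (4·R_{1,0} − R_{0,0})/3, solve for R_{1,0}:
4·R_{1,0} = 3·0.435540 + 0.384849 = 1.691469
R_{1,0} = 0.422867

0.4229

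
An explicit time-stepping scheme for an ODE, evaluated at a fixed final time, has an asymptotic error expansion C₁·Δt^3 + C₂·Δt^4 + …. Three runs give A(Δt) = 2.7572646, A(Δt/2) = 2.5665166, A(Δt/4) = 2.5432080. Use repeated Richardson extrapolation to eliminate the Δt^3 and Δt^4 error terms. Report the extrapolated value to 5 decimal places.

First eliminate the Δt^3 term (factor 2^3 = 8):
  B₁ = (8·2.5665166 − 2.7572646)/7 = 2.5392669
  B₂ = (8·2.5432080 − 2.5665166)/7 = 2.5398782
Then eliminate the Δt^4 term (factor 2^4 = 16):
  (16·2.5398782 − 2.5392669)/15 = 2.5399190

2.53992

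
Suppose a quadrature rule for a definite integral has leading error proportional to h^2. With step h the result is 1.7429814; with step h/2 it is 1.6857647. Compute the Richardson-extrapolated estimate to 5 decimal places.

1.66669

The leading error scales as h^2; refining by a factor of 2 reduces it by 2^2 = 4.
Extrapolated value = (4·A(h/2) − A(h)) / (4 − 1)
= (4·1.6857647 − 1.7429814) / 3
= 5.0000774 / 3 = 1.6666925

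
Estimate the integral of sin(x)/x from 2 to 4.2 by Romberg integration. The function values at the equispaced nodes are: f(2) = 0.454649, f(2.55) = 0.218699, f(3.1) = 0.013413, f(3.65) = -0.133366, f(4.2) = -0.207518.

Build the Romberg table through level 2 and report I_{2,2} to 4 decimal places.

I_{0,0} (trapezoid, 1 panel, h=2.2000): 0.271844
I_{1,0} (trapezoid, 2 panels, h=1.1000): 0.150676
I_{2,0} (trapezoid, 4 panels, h=0.5500): 0.122271
I_{1,1} = 0.150676 + (0.150676 − 0.271844)/3 = 0.110287
I_{2,1} = 0.122271 + (0.122271 − 0.150676)/3 = 0.112803
I_{2,2} = 0.112803 + (0.112803 − 0.110287)/15 = 0.112971

0.1130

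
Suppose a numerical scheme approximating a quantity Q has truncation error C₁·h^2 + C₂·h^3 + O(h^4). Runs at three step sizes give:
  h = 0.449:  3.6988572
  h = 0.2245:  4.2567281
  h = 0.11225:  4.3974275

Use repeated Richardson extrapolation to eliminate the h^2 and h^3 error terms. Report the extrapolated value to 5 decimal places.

4.44456

First eliminate the h^2 term (factor 2^2 = 4):
  B₁ = (4·4.2567281 − 3.6988572)/3 = 4.4426851
  B₂ = (4·4.3974275 − 4.2567281)/3 = 4.4443273
Then eliminate the h^3 term (factor 2^3 = 8):
  (8·4.4443273 − 4.4426851)/7 = 4.4445619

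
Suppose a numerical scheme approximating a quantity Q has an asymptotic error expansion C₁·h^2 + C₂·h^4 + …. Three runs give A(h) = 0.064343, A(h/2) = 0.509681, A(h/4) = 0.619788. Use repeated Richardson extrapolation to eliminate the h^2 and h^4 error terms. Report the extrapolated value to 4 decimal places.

First eliminate the h^2 term (factor 2^2 = 4):
  B₁ = (4·0.509681 − 0.064343)/3 = 0.658127
  B₂ = (4·0.619788 − 0.509681)/3 = 0.656490
Then eliminate the h^4 term (factor 2^4 = 16):
  (16·0.656490 − 0.658127)/15 = 0.656381

0.6564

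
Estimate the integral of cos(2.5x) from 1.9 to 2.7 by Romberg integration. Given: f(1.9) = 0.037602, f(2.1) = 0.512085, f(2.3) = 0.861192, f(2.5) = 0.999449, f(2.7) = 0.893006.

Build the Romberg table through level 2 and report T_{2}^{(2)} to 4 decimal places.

0.5797

T_{0}^{(0)} (trapezoid, 1 panel, h=0.8000): 0.372243
T_{1}^{(0)} (trapezoid, 2 panels, h=0.4000): 0.530598
T_{2}^{(0)} (trapezoid, 4 panels, h=0.2000): 0.567606
T_{1}^{(1)} = 0.530598 + (0.530598 − 0.372243)/3 = 0.583383
T_{2}^{(1)} = 0.567606 + (0.567606 − 0.530598)/3 = 0.579942
T_{2}^{(2)} = 0.579942 + (0.579942 − 0.583383)/15 = 0.579713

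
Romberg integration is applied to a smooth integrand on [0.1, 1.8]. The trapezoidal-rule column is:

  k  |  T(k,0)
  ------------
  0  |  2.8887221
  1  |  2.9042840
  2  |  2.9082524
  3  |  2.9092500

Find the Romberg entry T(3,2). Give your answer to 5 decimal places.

Richardson extrapolation on the trapezoidal column (denominator 4−1=3):
T(2,1) = (4·2.9082524 − 2.9042840) / 3 = 2.9095752
T(3,1) = (4·2.9092500 − 2.9082524) / 3 = 2.9095825
T(3,2) = (16·2.9095825 − 2.9095752) / 15 = 2.9095830

2.90958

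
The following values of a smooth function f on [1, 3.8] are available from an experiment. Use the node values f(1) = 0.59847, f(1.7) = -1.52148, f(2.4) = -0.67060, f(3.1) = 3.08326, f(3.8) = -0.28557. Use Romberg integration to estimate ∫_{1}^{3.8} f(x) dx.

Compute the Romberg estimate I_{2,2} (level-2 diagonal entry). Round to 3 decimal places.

1.373

I_{0,0} (trapezoid, 1 panel, h=2.8000): 0.43806
I_{1,0} (trapezoid, 2 panels, h=1.4000): -0.71981
I_{2,0} (trapezoid, 4 panels, h=0.7000): 0.73334
I_{1,1} = -0.71981 + (-0.71981 − 0.43806)/3 = -1.10577
I_{2,1} = 0.73334 + (0.73334 − (-0.71981))/3 = 1.21772
I_{2,2} = 1.21772 + (1.21772 − (-1.10577))/15 = 1.37262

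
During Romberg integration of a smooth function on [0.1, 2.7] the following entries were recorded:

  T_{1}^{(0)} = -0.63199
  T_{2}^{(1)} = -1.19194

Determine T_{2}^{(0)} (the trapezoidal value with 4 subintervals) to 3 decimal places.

From T_{2}^{(1)} = (4·T_{2}^{(0)} − T_{1}^{(0)})/3, solve for T_{2}^{(0)}:
4·T_{2}^{(0)} = 3·(-1.19194) + (-0.63199) = -4.20781
T_{2}^{(0)} = -1.05195

-1.052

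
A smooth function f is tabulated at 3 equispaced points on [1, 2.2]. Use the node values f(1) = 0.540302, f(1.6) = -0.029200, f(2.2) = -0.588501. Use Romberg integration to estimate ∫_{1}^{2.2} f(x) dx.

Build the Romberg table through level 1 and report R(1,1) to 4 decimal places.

-0.0330

R(0,0) (trapezoid, 1 panel, h=1.2000): -0.028919
R(1,0) (trapezoid, 2 panels, h=0.6000): -0.031980
R(1,1) = -0.031980 + (-0.031980 − (-0.028919))/3 = -0.033000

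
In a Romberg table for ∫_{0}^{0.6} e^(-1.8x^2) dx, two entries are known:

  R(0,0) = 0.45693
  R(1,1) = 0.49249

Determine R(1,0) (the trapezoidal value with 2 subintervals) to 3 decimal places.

From R(1,1) = (4·R(1,0) − R(0,0))/3, solve for R(1,0):
4·R(1,0) = 3·0.49249 + 0.45693 = 1.93440
R(1,0) = 0.48360

0.484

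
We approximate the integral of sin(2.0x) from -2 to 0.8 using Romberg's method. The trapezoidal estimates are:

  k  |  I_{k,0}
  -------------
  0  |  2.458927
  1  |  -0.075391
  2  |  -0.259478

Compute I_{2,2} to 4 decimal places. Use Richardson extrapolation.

I_{1,1} = (4·(-0.075391) − 2.458927) / 3 = -0.920164
I_{2,1} = (4·(-0.259478) − (-0.075391)) / 3 = -0.320840
I_{2,2} = (16·(-0.320840) − (-0.920164)) / 15 = -0.280885

-0.2809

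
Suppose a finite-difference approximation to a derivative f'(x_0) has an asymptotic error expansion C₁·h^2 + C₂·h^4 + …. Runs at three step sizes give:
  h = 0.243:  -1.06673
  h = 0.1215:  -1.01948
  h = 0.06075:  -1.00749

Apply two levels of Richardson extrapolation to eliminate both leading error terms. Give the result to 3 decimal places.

-1.003

First eliminate the h^2 term (factor 2^2 = 4):
  B₁ = (4·(-1.01948) − (-1.06673))/3 = -1.00373
  B₂ = (4·(-1.00749) − (-1.01948))/3 = -1.00349
Then eliminate the h^4 term (factor 2^4 = 16):
  (16·(-1.00349) − (-1.00373))/15 = -1.00347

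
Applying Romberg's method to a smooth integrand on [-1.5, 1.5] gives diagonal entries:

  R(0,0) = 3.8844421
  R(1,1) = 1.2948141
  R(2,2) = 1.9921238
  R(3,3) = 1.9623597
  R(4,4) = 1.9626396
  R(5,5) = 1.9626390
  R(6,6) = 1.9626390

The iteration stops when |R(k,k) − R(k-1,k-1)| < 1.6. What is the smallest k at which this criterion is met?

|R(1,1) − R(0,0)| = 2.5896280 ≥ 1.6
|R(2,2) − R(1,1)| = 0.6973097 < 1.6

k = 2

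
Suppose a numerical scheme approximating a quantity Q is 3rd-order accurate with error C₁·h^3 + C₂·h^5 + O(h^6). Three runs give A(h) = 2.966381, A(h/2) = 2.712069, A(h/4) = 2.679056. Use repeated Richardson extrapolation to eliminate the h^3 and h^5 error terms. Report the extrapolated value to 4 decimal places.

2.6743

First eliminate the h^3 term (factor 2^3 = 8):
  B₁ = (8·2.712069 − 2.966381)/7 = 2.675739
  B₂ = (8·2.679056 − 2.712069)/7 = 2.674340
Then eliminate the h^5 term (factor 2^5 = 32):
  (32·2.674340 − 2.675739)/31 = 2.674295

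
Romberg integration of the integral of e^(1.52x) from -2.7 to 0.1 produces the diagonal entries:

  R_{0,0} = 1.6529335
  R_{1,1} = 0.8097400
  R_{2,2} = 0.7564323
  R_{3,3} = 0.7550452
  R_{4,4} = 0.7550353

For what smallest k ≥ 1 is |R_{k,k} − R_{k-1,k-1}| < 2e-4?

|R_{1,1} − R_{0,0}| = 0.8431935 ≥ 2e-4
|R_{2,2} − R_{1,1}| = 0.0533077 ≥ 2e-4
|R_{3,3} − R_{2,2}| = 0.0013871 ≥ 2e-4
|R_{4,4} − R_{3,3}| = 0.0000099 < 2e-4

k = 4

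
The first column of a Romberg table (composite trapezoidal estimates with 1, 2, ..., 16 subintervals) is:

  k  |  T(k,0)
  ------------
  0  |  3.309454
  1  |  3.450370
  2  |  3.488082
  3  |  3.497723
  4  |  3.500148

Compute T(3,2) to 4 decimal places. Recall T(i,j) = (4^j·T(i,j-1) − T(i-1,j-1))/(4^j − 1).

3.5010

Richardson extrapolation on the trapezoidal column (denominator 4−1=3):
T(2,1) = 3.488082 + (3.488082 − 3.450370)/3 = 3.500653
T(3,1) = 3.497723 + (3.497723 − 3.488082)/3 = 3.500937
T(3,2) = (16·3.500937 − 3.500653) / 15 = 3.500956
(Column j=1 coincides with Simpson's rule on the same nodes.)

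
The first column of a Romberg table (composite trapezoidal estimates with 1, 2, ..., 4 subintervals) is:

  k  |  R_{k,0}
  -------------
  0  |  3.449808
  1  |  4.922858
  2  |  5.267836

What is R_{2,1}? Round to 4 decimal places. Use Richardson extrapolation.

R_{2,1} = (4·5.267836 − 4.922858) / 3 = 5.382829

5.3828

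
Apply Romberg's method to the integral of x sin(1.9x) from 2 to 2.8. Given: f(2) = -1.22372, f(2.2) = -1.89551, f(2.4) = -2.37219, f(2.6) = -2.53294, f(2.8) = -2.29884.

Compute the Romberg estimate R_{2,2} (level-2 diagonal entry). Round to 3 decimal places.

-1.732

R_{0,0} (trapezoid, 1 panel, h=0.8000): -1.40902
R_{1,0} (trapezoid, 2 panels, h=0.4000): -1.65339
R_{2,0} (trapezoid, 4 panels, h=0.2000): -1.71238
R_{1,1} = -1.65339 + (-1.65339 − (-1.40902))/3 = -1.73485
R_{2,1} = -1.71238 + (-1.71238 − (-1.65339))/3 = -1.73204
R_{2,2} = -1.73204 + (-1.73204 − (-1.73485))/15 = -1.73185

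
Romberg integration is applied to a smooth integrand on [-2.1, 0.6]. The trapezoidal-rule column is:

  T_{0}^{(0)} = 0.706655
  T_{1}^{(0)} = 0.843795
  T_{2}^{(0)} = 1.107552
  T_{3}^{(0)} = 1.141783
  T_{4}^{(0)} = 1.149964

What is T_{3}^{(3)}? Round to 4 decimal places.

1.1493

Richardson extrapolation on the trapezoidal column (denominator 4−1=3):
T_{1}^{(1)} = 0.843795 + (0.843795 − 0.706655)/3 = 0.889508
T_{2}^{(1)} = (4·1.107552 − 0.843795) / 3 = 1.195471
T_{3}^{(1)} = (4·1.141783 − 1.107552) / 3 = 1.153193
T_{2}^{(2)} = 1.195471 + (1.195471 − 0.889508)/15 = 1.215869
T_{3}^{(2)} = 1.153193 + (1.153193 − 1.195471)/15 = 1.150374
T_{3}^{(3)} = (64·1.150374 − 1.215869) / 63 = 1.149334
(Column j=1 coincides with Simpson's rule on the same nodes.)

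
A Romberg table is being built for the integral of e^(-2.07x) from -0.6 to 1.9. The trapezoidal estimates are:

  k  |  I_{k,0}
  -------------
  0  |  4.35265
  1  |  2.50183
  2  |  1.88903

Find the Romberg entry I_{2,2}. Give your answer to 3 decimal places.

1.671

Richardson extrapolation on the trapezoidal column (denominator 4−1=3):
I_{1,1} = (4·2.50183 − 4.35265) / 3 = 1.88489
I_{2,1} = (4·1.88903 − 2.50183) / 3 = 1.68476
I_{2,2} = 1.68476 + (1.68476 − 1.88489)/15 = 1.67142
(Column j=1 coincides with Simpson's rule on the same nodes.)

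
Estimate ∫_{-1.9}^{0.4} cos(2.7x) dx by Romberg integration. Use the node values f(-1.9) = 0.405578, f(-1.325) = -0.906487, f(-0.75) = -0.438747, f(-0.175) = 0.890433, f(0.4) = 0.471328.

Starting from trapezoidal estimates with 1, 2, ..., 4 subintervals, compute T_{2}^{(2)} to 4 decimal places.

T_{0}^{(0)} (trapezoid, 1 panel, h=2.3000): 1.008442
T_{1}^{(0)} (trapezoid, 2 panels, h=1.1500): -0.000338
T_{2}^{(0)} (trapezoid, 4 panels, h=0.5750): -0.009400
T_{1}^{(1)} = -0.000338 + (-0.000338 − 1.008442)/3 = -0.336598
T_{2}^{(1)} = -0.009400 + (-0.009400 − (-0.000338))/3 = -0.012421
T_{2}^{(2)} = -0.012421 + (-0.012421 − (-0.336598))/15 = 0.009191

0.0092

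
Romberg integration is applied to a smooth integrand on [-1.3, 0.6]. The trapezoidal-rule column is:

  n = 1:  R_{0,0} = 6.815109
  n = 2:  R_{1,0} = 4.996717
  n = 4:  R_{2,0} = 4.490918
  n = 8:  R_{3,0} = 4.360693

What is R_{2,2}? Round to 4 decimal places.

4.3178

Richardson extrapolation on the trapezoidal column (denominator 4−1=3):
R_{1,1} = 4.996717 + (4.996717 − 6.815109)/3 = 4.390586
R_{2,1} = 4.490918 + (4.490918 − 4.996717)/3 = 4.322318
R_{2,2} = (16·4.322318 − 4.390586) / 15 = 4.317767
(Column j=1 coincides with Simpson's rule on the same nodes.)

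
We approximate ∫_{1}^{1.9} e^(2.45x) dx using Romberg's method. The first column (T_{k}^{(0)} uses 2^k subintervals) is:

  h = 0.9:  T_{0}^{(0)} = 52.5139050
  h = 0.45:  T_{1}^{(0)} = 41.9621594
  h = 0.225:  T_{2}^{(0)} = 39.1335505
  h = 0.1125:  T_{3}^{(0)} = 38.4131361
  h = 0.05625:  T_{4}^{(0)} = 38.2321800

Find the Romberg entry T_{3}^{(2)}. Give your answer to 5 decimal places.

38.17182

Richardson extrapolation on the trapezoidal column (denominator 4−1=3):
T_{2}^{(1)} = 39.1335505 + (39.1335505 − 41.9621594)/3 = 38.1906809
T_{3}^{(1)} = (4·38.4131361 − 39.1335505) / 3 = 38.1729980
T_{3}^{(2)} = 38.1729980 + (38.1729980 − 38.1906809)/15 = 38.1718191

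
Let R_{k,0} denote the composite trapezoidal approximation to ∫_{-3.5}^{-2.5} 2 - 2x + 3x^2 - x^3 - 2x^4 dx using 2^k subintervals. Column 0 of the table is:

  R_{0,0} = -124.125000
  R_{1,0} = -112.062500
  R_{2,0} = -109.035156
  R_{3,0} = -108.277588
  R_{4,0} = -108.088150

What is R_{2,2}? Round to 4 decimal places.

Richardson extrapolation on the trapezoidal column (denominator 4−1=3):
R_{1,1} = (4·(-112.062500) − (-124.125000)) / 3 = -108.041667
R_{2,1} = -109.035156 + (-109.035156 − (-112.062500))/3 = -108.026041
R_{2,2} = (16·(-108.026041) − (-108.041667)) / 15 = -108.024999

-108.0250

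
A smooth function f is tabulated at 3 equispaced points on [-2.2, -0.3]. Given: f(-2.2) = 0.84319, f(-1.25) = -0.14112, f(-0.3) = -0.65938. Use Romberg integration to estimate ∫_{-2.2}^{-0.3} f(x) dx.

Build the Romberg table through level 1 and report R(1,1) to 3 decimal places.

-0.121

R(0,0) (trapezoid, 1 panel, h=1.9000): 0.17462
R(1,0) (trapezoid, 2 panels, h=0.9500): -0.04675
R(1,1) = -0.04675 + (-0.04675 − 0.17462)/3 = -0.12054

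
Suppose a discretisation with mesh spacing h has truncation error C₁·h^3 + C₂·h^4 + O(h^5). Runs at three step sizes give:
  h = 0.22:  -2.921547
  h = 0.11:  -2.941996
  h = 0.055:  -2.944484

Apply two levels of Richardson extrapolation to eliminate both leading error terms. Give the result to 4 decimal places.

First eliminate the h^3 term (factor 2^3 = 8):
  B₁ = (8·(-2.941996) − (-2.921547))/7 = -2.944917
  B₂ = (8·(-2.944484) − (-2.941996))/7 = -2.944839
Then eliminate the h^4 term (factor 2^4 = 16):
  (16·(-2.944839) − (-2.944917))/15 = -2.944834

-2.9448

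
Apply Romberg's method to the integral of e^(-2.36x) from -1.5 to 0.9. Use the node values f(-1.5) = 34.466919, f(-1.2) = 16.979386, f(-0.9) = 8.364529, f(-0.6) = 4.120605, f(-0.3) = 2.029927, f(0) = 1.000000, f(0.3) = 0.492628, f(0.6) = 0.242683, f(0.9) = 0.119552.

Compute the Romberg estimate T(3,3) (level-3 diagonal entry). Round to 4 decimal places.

T(0,0) (trapezoid, 1 panel, h=2.4000): 41.503765
T(1,0) (trapezoid, 2 panels, h=1.2000): 23.187795
T(2,0) (trapezoid, 4 panels, h=0.6000): 16.908192
T(3,0) (trapezoid, 8 panels, h=0.3000): 15.156898
T(1,1) = 23.187795 + (23.187795 − 41.503765)/3 = 17.082472
T(2,1) = 16.908192 + (16.908192 − 23.187795)/3 = 14.814991
T(3,1) = 15.156898 + (15.156898 − 16.908192)/3 = 14.573133
T(2,2) = 14.814991 + (14.814991 − 17.082472)/15 = 14.663826
T(3,2) = 14.573133 + (14.573133 − 14.814991)/15 = 14.557009
T(3,3) = 14.557009 + (14.557009 − 14.663826)/63 = 14.555313

14.5553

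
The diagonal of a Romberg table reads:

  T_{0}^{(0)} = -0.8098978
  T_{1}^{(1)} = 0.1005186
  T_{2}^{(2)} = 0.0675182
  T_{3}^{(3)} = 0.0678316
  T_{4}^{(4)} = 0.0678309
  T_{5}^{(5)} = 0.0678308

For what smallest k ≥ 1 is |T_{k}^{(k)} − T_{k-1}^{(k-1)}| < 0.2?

k = 2

|T_{1}^{(1)} − T_{0}^{(0)}| = 0.9104164 ≥ 0.2
|T_{2}^{(2)} − T_{1}^{(1)}| = 0.0330004 < 0.2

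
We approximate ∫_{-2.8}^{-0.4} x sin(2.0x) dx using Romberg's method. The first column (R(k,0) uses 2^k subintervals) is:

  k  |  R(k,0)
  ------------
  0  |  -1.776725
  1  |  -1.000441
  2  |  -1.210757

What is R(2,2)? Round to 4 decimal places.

Richardson extrapolation on the trapezoidal column (denominator 4−1=3):
R(1,1) = -1.000441 + (-1.000441 − (-1.776725))/3 = -0.741680
R(2,1) = -1.210757 + (-1.210757 − (-1.000441))/3 = -1.280862
R(2,2) = (16·(-1.280862) − (-0.741680)) / 15 = -1.316807

-1.3168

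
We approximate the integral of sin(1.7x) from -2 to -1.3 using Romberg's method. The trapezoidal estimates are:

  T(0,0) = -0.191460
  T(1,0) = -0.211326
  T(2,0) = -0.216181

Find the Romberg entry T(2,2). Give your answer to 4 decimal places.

T(1,1) = -0.211326 + (-0.211326 − (-0.191460))/3 = -0.217948
T(2,1) = -0.216181 + (-0.216181 − (-0.211326))/3 = -0.217799
T(2,2) = -0.217799 + (-0.217799 − (-0.217948))/15 = -0.217789

-0.2178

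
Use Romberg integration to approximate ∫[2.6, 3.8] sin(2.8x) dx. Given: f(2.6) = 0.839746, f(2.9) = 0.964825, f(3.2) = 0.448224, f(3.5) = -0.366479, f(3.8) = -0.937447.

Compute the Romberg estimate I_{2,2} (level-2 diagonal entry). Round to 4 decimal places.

0.3179

I_{0,0} (trapezoid, 1 panel, h=1.2000): -0.058621
I_{1,0} (trapezoid, 2 panels, h=0.6000): 0.239624
I_{2,0} (trapezoid, 4 panels, h=0.3000): 0.299316
I_{1,1} = 0.239624 + (0.239624 − (-0.058621))/3 = 0.339039
I_{2,1} = 0.299316 + (0.299316 − 0.239624)/3 = 0.319213
I_{2,2} = 0.319213 + (0.319213 − 0.339039)/15 = 0.317891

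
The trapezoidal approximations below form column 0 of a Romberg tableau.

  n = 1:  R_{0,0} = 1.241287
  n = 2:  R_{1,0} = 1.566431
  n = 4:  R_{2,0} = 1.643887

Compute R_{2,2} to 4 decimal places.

Richardson extrapolation on the trapezoidal column (denominator 4−1=3):
R_{1,1} = 1.566431 + (1.566431 − 1.241287)/3 = 1.674812
R_{2,1} = (4·1.643887 − 1.566431) / 3 = 1.669706
R_{2,2} = 1.669706 + (1.669706 − 1.674812)/15 = 1.669366

1.6694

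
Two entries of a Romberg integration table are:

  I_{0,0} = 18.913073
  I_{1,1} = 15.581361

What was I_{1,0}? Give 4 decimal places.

From I_{1,1} = (4·I_{1,0} − I_{0,0})/3, solve for I_{1,0}:
4·I_{1,0} = 3·15.581361 + 18.913073 = 65.657156
I_{1,0} = 16.414289

16.4143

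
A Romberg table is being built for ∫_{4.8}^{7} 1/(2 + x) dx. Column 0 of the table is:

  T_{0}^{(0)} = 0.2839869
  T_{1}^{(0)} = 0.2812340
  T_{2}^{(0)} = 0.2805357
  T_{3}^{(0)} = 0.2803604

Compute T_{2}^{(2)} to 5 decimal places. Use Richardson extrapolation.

0.28030

Richardson extrapolation on the trapezoidal column (denominator 4−1=3):
T_{1}^{(1)} = (4·0.2812340 − 0.2839869) / 3 = 0.2803164
T_{2}^{(1)} = (4·0.2805357 − 0.2812340) / 3 = 0.2803029
T_{2}^{(2)} = (16·0.2803029 − 0.2803164) / 15 = 0.2803020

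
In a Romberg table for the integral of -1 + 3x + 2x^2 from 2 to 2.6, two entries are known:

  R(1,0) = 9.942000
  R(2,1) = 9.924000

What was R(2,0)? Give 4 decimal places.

9.9285

From R(2,1) = (4·R(2,0) − R(1,0))/3, solve for R(2,0):
4·R(2,0) = 3·9.924000 + 9.942000 = 39.714000
R(2,0) = 9.928500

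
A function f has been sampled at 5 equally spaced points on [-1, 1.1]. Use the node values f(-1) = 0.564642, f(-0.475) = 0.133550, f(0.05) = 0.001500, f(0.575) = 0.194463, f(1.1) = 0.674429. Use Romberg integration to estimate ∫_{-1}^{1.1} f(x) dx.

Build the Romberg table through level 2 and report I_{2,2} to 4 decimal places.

0.4477

I_{0,0} (trapezoid, 1 panel, h=2.1000): 1.301025
I_{1,0} (trapezoid, 2 panels, h=1.0500): 0.652087
I_{2,0} (trapezoid, 4 panels, h=0.5250): 0.498250
I_{1,1} = 0.652087 + (0.652087 − 1.301025)/3 = 0.435774
I_{2,1} = 0.498250 + (0.498250 − 0.652087)/3 = 0.446971
I_{2,2} = 0.446971 + (0.446971 − 0.435774)/15 = 0.447717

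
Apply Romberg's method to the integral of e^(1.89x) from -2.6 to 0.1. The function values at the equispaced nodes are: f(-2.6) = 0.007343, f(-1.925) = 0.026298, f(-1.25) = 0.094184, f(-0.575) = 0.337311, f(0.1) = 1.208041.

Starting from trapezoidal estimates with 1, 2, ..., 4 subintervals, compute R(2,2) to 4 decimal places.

R(0,0) (trapezoid, 1 panel, h=2.7000): 1.640768
R(1,0) (trapezoid, 2 panels, h=1.3500): 0.947533
R(2,0) (trapezoid, 4 panels, h=0.6750): 0.719202
R(1,1) = 0.947533 + (0.947533 − 1.640768)/3 = 0.716455
R(2,1) = 0.719202 + (0.719202 − 0.947533)/3 = 0.643092
R(2,2) = 0.643092 + (0.643092 − 0.716455)/15 = 0.638201

0.6382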